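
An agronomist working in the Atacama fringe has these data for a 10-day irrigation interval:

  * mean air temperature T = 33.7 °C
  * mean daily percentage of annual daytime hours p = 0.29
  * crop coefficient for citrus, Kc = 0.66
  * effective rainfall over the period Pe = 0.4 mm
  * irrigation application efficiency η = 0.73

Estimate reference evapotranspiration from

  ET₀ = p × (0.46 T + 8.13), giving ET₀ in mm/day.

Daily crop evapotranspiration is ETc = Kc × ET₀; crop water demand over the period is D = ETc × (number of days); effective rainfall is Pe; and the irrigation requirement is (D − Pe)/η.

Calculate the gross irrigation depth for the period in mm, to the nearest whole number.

61 mm

ET₀ = 0.29 × (0.46 × 33.7 + 8.13) = 0.29 × 23.632 = 6.8533 mm/d
ETc = Kc × ET₀ = 0.66 × 6.8533 = 4.5232 mm/d
Crop demand D = ETc × 10 d = 4.5232 × 10 = 45.232 mm
D − Pe = 45.232 − 0.4 = 44.832 mm
Gross irrigation = 44.832 / 0.73 = 61.414 mm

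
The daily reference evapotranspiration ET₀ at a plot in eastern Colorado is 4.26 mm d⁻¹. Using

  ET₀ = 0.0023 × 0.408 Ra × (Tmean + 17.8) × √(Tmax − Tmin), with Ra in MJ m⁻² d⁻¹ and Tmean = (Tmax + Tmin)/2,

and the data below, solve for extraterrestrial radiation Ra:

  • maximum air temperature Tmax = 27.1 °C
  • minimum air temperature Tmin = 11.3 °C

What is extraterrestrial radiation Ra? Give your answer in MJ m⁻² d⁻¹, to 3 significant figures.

Tmean = (27.1+11.3)/2 = 19.20 °C; ΔT = 15.8
Ra = ET₀ / [0.0023 × 0.408 × (Tmean+17.8) × √ΔT]
   = 4.26 / (0.0023 × 0.408 × 37.00 × 3.9749) = 30.867 MJ m⁻² d⁻¹

30.9 MJ m⁻² d⁻¹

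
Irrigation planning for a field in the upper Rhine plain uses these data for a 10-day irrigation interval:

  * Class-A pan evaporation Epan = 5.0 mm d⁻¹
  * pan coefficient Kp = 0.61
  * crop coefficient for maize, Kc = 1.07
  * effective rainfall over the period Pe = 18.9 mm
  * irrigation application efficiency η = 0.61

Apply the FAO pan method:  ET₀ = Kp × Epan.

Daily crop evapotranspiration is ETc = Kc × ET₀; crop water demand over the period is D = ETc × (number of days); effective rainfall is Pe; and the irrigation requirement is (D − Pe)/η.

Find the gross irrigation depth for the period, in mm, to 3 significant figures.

ET₀ = 0.61 × 5.0 = 3.0500 mm/d
ETc = Kc × ET₀ = 1.07 × 3.0500 = 3.2635 mm/d
Crop demand D = ETc × 10 d = 3.2635 × 10 = 32.635 mm
D − Pe = 32.635 − 18.9 = 13.735 mm
Gross irrigation = 13.735 / 0.61 = 22.516 mm

22.5 mm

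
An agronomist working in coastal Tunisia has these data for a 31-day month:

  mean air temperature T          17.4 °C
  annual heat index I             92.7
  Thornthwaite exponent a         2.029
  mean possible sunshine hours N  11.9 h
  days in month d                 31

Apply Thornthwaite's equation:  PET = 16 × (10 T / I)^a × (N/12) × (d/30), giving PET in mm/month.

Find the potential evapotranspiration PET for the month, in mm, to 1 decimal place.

58.8 mm

10T/I = 10 × 17.4 / 92.7 = 1.8770
(10T/I)^a = 1.8770^2.029 = 3.5881
Uncorrected PET = 16 × 3.5881 = 57.410 mm
Correction = (N/12)(d/30) = (11.9/12)(31/30) = 1.0247
PET = 57.410 × 1.0247 = 58.828 mm/month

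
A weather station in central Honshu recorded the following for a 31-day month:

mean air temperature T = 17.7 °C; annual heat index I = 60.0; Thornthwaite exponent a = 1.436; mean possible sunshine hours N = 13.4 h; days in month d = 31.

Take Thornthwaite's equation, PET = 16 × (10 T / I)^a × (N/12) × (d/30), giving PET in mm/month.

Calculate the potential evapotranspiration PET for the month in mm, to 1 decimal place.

87.3 mm

10T/I = 10 × 17.7 / 60.0 = 2.9500
(10T/I)^a = 2.9500^1.436 = 4.7279
Uncorrected PET = 16 × 4.7279 = 75.646 mm
Correction = (N/12)(d/30) = (13.4/12)(31/30) = 1.1539
PET = 75.646 × 1.1539 = 87.288 mm/month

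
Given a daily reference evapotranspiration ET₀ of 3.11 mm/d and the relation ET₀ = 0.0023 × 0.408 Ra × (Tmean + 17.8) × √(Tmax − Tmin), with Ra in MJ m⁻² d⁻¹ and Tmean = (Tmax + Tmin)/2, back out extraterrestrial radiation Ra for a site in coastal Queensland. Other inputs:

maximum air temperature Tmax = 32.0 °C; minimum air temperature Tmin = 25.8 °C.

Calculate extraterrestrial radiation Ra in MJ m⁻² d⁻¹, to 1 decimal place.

28.5 MJ m⁻² d⁻¹

Tmean = (32.0+25.8)/2 = 28.90 °C; ΔT = 6.2
Ra = ET₀ / [0.0023 × 0.408 × (Tmean+17.8) × √ΔT]
   = 3.11 / (0.0023 × 0.408 × 46.70 × 2.4900) = 28.501 MJ m⁻² d⁻¹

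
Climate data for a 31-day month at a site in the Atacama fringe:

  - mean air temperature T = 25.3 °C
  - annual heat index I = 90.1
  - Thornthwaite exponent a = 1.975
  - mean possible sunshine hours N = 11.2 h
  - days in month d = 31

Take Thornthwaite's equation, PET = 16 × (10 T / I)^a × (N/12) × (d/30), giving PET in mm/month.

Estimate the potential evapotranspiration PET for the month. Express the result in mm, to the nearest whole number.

119 mm

10T/I = 10 × 25.3 / 90.1 = 2.8080
(10T/I)^a = 2.8080^1.975 = 7.6839
Uncorrected PET = 16 × 7.6839 = 122.942 mm
Correction = (N/12)(d/30) = (11.2/12)(31/30) = 0.9644
PET = 122.942 × 0.9644 = 118.565 mm/month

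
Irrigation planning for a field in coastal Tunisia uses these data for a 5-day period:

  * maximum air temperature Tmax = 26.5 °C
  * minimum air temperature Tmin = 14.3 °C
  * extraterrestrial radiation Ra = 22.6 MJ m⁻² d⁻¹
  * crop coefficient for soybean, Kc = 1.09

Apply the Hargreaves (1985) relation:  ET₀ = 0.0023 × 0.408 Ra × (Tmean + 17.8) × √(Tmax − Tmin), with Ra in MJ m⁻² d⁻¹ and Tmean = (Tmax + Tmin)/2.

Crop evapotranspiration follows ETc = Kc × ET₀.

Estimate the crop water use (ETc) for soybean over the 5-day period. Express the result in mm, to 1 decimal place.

Tmean = (26.5 + 14.3)/2 = 20.40 °C
0.408 Ra = 0.408 × 22.6 = 9.2208 mm/d equivalent
ET₀ = 0.0023 × 9.2208 × (20.40 + 17.8) × √12.2 = 0.0023 × 9.2208 × 38.20 × 3.4928 = 2.8297 mm/d
ETc = Kc × ET₀ = 1.09 × 2.8297 = 3.0844 mm/d
Over 5 days: 3.0844 × 5 = 15.422 mm

15.4 mm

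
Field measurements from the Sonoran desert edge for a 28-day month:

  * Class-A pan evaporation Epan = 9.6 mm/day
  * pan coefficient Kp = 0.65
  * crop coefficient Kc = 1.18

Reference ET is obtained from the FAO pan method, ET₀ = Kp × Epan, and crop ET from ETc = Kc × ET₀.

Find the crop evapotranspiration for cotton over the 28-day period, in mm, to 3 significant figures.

ET₀ = 0.65 × 9.6 = 6.2400 mm/d
ETc = Kc × ET₀ = 1.18 × 6.2400 = 7.3632 mm/d
Over 28 days: 7.3632 × 28 = 206.170 mm

206 mm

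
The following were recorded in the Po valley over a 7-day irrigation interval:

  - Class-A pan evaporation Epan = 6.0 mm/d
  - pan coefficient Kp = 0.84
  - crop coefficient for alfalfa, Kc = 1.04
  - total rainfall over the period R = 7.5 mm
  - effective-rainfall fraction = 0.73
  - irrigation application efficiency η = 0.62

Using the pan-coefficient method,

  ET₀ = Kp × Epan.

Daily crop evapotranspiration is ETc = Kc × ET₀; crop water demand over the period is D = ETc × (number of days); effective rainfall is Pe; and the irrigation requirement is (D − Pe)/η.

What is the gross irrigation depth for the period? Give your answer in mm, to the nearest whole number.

50 mm

ET₀ = 0.84 × 6.0 = 5.0400 mm/d
ETc = Kc × ET₀ = 1.04 × 5.0400 = 5.2416 mm/d
Crop demand D = ETc × 7 d = 5.2416 × 7 = 36.691 mm
Pe = 0.73 × 7.5 = 5.475 mm
D − Pe = 36.691 − 5.475 = 31.216 mm
Gross irrigation = 31.216 / 0.62 = 50.348 mm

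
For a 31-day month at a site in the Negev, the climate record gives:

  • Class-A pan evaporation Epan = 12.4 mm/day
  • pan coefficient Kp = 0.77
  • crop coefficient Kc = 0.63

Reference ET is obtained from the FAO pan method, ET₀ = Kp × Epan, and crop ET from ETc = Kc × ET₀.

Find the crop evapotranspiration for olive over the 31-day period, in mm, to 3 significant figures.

186 mm

ET₀ = 0.77 × 12.4 = 9.5480 mm/d
ETc = Kc × ET₀ = 0.63 × 9.5480 = 6.0152 mm/d
Over 31 days: 6.0152 × 31 = 186.471 mm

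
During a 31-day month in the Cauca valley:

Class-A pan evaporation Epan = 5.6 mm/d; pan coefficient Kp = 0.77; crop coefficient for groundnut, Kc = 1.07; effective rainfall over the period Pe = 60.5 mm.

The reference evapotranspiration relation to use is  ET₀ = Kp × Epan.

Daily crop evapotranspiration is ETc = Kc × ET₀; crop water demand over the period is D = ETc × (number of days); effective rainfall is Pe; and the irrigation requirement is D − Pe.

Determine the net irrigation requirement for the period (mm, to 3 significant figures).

82.5 mm

ET₀ = 0.77 × 5.6 = 4.3120 mm/d
ETc = Kc × ET₀ = 1.07 × 4.3120 = 4.6138 mm/d
Crop demand D = ETc × 31 d = 4.6138 × 31 = 143.028 mm
D − Pe = 143.028 − 60.5 = 82.528 mm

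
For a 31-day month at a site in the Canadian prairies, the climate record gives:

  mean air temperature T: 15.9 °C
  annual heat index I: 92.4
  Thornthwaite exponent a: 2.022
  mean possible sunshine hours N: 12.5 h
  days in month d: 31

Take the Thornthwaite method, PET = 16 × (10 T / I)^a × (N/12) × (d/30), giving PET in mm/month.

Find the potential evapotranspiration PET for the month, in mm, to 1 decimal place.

10T/I = 10 × 15.9 / 92.4 = 1.7208
(10T/I)^a = 1.7208^2.022 = 2.9967
Uncorrected PET = 16 × 2.9967 = 47.947 mm
Correction = (N/12)(d/30) = (12.5/12)(31/30) = 1.0764
PET = 47.947 × 1.0764 = 51.610 mm/month

51.6 mm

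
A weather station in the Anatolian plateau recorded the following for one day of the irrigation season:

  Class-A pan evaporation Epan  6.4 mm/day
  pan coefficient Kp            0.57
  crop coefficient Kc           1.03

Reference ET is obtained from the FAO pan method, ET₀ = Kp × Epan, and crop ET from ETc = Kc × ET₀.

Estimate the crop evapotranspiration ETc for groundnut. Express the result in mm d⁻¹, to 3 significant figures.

ET₀ = 0.57 × 6.4 = 3.6480 mm/d
ETc = Kc × ET₀ = 1.03 × 3.6480 = 3.7574 mm/d

3.76 mm d⁻¹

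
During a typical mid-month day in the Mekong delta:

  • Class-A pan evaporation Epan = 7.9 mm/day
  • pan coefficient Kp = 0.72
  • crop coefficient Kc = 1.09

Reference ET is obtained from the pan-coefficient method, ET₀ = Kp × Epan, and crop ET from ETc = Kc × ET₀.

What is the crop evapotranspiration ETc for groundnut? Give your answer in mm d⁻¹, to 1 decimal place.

ET₀ = 0.72 × 7.9 = 5.6880 mm/d
ETc = Kc × ET₀ = 1.09 × 5.6880 = 6.1999 mm/d

6.2 mm d⁻¹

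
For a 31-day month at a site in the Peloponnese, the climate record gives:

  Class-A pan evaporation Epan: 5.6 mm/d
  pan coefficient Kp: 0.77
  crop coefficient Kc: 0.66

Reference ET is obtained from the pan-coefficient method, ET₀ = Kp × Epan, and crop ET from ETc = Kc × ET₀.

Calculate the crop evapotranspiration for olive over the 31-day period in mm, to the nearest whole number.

ET₀ = 0.77 × 5.6 = 4.3120 mm/d
ETc = Kc × ET₀ = 0.66 × 4.3120 = 2.8459 mm/d
Over 31 days: 2.8459 × 31 = 88.223 mm

88 mm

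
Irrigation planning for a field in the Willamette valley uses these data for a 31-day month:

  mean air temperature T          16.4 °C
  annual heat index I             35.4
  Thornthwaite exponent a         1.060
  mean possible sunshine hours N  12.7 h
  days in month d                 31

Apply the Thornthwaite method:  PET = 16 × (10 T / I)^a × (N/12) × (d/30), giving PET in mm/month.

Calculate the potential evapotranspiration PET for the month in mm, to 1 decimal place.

88.9 mm

10T/I = 10 × 16.4 / 35.4 = 4.6328
(10T/I)^a = 4.6328^1.060 = 5.0792
Uncorrected PET = 16 × 5.0792 = 81.267 mm
Correction = (N/12)(d/30) = (12.7/12)(31/30) = 1.0936
PET = 81.267 × 1.0936 = 88.874 mm/month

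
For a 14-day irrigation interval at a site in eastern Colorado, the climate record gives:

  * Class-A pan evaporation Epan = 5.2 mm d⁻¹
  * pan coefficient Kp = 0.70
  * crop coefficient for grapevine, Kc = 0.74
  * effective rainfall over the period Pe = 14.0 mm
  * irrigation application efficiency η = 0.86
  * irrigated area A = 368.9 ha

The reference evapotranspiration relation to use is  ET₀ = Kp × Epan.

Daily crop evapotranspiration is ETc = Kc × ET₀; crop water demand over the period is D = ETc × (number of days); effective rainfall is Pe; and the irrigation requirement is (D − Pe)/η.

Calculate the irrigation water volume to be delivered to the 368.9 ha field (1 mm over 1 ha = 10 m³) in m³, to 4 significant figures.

101700 m³

ET₀ = 0.70 × 5.2 = 3.6400 mm/d
ETc = Kc × ET₀ = 0.74 × 3.6400 = 2.6936 mm/d
Crop demand D = ETc × 14 d = 2.6936 × 14 = 37.710 mm
D − Pe = 37.710 − 14.0 = 23.710 mm
Gross irrigation = 23.710 / 0.86 = 27.570 mm
Volume = 27.570 mm × 368.9 ha × 10 = 101705.7 m³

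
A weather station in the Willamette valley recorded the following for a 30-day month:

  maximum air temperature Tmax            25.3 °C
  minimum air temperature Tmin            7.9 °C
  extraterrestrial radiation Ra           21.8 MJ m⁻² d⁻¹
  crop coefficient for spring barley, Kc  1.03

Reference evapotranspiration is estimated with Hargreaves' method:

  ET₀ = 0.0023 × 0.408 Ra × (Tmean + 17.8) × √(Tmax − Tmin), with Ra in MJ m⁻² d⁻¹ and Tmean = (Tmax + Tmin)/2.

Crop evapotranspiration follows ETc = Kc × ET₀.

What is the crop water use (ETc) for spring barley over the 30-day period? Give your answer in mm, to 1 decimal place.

Tmean = (25.3 + 7.9)/2 = 16.60 °C
0.408 Ra = 0.408 × 21.8 = 8.8944 mm/d equivalent
ET₀ = 0.0023 × 8.8944 × (16.60 + 17.8) × √17.4 = 0.0023 × 8.8944 × 34.40 × 4.1713 = 2.9354 mm/d
ETc = Kc × ET₀ = 1.03 × 2.9354 = 3.0235 mm/d
Over 30 days: 3.0235 × 30 = 90.705 mm

90.7 mm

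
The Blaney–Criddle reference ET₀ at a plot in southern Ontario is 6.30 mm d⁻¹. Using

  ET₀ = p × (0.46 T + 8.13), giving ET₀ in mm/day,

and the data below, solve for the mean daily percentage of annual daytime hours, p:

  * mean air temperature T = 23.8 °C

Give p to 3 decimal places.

0.330

p = ET₀ / (0.46 T + 8.13) = 6.30 / (0.46 × 23.8 + 8.13) = 6.30 / 19.078 = 0.3302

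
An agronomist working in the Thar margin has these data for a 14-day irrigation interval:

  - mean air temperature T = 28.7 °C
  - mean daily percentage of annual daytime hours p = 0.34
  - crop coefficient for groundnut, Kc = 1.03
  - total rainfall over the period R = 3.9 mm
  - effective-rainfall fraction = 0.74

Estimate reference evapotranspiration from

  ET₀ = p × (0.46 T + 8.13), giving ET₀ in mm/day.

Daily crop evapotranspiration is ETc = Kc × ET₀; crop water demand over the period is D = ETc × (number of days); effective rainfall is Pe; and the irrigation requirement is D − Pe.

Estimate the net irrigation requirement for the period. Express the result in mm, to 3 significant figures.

ET₀ = 0.34 × (0.46 × 28.7 + 8.13) = 0.34 × 21.332 = 7.2529 mm/d
ETc = Kc × ET₀ = 1.03 × 7.2529 = 7.4705 mm/d
Crop demand D = ETc × 14 d = 7.4705 × 14 = 104.587 mm
Pe = 0.74 × 3.9 = 2.886 mm
D − Pe = 104.587 − 2.886 = 101.701 mm

102 mm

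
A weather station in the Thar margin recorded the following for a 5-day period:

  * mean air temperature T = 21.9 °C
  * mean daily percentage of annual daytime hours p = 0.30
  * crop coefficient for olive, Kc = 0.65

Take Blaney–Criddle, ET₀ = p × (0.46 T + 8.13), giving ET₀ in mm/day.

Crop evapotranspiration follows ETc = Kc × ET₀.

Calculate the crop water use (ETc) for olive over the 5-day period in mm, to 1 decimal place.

17.7 mm

ET₀ = 0.30 × (0.46 × 21.9 + 8.13) = 0.30 × 18.204 = 5.4612 mm/d
ETc = Kc × ET₀ = 0.65 × 5.4612 = 3.5498 mm/d
Over 5 days: 3.5498 × 5 = 17.749 mm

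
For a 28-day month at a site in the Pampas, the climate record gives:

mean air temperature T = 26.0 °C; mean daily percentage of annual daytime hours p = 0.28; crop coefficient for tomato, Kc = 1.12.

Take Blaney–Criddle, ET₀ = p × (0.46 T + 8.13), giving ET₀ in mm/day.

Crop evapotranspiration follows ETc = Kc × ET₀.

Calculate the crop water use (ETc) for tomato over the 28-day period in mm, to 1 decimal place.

ET₀ = 0.28 × (0.46 × 26.0 + 8.13) = 0.28 × 20.090 = 5.6252 mm/d
ETc = Kc × ET₀ = 1.12 × 5.6252 = 6.3002 mm/d
Over 28 days: 6.3002 × 28 = 176.406 mm

176.4 mm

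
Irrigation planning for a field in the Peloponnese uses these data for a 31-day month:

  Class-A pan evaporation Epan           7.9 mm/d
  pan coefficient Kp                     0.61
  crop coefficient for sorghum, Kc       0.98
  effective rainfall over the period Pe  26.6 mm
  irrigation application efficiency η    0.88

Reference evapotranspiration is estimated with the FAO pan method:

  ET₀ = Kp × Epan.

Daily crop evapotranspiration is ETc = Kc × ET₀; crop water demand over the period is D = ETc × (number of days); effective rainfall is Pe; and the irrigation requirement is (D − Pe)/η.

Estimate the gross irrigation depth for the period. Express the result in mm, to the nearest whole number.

136 mm

ET₀ = 0.61 × 7.9 = 4.8190 mm/d
ETc = Kc × ET₀ = 0.98 × 4.8190 = 4.7226 mm/d
Crop demand D = ETc × 31 d = 4.7226 × 31 = 146.401 mm
D − Pe = 146.401 − 26.6 = 119.801 mm
Gross irrigation = 119.801 / 0.88 = 136.138 mm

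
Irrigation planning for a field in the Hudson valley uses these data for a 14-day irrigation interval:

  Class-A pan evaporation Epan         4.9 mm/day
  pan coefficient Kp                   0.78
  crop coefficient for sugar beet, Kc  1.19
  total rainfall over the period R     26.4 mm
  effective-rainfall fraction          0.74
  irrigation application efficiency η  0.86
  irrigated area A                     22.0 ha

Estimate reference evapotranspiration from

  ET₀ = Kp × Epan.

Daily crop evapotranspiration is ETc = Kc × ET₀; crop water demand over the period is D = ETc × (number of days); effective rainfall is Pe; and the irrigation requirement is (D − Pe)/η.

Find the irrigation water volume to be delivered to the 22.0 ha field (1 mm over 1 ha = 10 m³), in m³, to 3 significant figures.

11300 m³

ET₀ = 0.78 × 4.9 = 3.8220 mm/d
ETc = Kc × ET₀ = 1.19 × 3.8220 = 4.5482 mm/d
Crop demand D = ETc × 14 d = 4.5482 × 14 = 63.675 mm
Pe = 0.74 × 26.4 = 19.536 mm
D − Pe = 63.675 − 19.536 = 44.139 mm
Gross irrigation = 44.139 / 0.86 = 51.324 mm
Volume = 51.324 mm × 22.0 ha × 10 = 11291.3 m³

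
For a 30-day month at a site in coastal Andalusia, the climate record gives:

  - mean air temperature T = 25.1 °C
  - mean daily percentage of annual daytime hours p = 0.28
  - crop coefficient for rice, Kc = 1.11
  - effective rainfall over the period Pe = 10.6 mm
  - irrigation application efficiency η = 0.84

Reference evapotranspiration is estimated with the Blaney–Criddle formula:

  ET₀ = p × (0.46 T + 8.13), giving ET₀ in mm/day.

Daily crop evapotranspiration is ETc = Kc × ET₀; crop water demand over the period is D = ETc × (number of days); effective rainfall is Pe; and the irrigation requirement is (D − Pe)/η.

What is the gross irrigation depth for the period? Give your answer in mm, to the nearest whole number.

206 mm

ET₀ = 0.28 × (0.46 × 25.1 + 8.13) = 0.28 × 19.676 = 5.5093 mm/d
ETc = Kc × ET₀ = 1.11 × 5.5093 = 6.1153 mm/d
Crop demand D = ETc × 30 d = 6.1153 × 30 = 183.459 mm
D − Pe = 183.459 − 10.6 = 172.859 mm
Gross irrigation = 172.859 / 0.84 = 205.785 mm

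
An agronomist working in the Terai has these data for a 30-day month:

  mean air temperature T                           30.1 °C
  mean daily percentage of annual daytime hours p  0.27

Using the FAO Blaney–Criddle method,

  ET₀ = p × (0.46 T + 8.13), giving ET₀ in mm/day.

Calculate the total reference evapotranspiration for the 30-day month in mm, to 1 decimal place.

178.0 mm

ET₀ = 0.27 × (0.46 × 30.1 + 8.13) = 0.27 × 21.976 = 5.9335 mm/d
Monthly total = 5.9335 × 30 = 178.005 mm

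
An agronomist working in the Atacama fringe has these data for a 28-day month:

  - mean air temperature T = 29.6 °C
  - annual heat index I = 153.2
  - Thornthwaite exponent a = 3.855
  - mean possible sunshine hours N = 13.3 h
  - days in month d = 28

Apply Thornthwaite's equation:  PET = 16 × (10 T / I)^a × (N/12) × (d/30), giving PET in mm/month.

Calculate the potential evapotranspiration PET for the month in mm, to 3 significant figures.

10T/I = 10 × 29.6 / 153.2 = 1.9321
(10T/I)^a = 1.9321^3.855 = 12.6661
Uncorrected PET = 16 × 12.6661 = 202.658 mm
Correction = (N/12)(d/30) = (13.3/12)(28/30) = 1.0344
PET = 202.658 × 1.0344 = 209.629 mm/month

210 mm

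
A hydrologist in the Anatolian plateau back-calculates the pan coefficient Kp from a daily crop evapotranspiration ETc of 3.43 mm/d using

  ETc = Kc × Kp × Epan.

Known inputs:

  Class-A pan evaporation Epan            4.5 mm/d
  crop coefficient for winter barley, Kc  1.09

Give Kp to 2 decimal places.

0.70

ETc = Kc × Kp × Epan  ⇒  Kp = ETc / (Kc × Epan)
Kp = 3.43 / (1.09 × 4.5) = 3.43 / 4.905 = 0.6993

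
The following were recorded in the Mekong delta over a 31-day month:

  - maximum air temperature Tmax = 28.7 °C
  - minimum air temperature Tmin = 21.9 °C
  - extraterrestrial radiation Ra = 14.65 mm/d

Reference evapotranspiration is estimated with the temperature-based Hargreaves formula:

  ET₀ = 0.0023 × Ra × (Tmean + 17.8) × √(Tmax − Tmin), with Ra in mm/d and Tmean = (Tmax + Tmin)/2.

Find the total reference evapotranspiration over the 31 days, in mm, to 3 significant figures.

Tmean = (28.7 + 21.9)/2 = 25.30 °C
ET₀ = 0.0023 × 14.65 × (25.30 + 17.8) × √6.8 = 0.0023 × 14.65 × 43.10 × 2.6077 = 3.7870 mm/d
Over 31 days: 3.7870 × 31 = 117.397 mm

117 mm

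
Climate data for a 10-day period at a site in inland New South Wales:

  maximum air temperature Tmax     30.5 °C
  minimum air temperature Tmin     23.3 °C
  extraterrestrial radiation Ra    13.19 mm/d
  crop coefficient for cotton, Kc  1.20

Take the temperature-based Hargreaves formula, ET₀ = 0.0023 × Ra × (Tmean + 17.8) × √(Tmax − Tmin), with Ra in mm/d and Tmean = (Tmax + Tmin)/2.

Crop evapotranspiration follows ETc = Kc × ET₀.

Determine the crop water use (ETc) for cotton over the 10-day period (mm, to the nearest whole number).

Tmean = (30.5 + 23.3)/2 = 26.90 °C
ET₀ = 0.0023 × 13.19 × (26.90 + 17.8) × √7.2 = 0.0023 × 13.19 × 44.70 × 2.6833 = 3.6387 mm/d
ETc = Kc × ET₀ = 1.20 × 3.6387 = 4.3664 mm/d
Over 10 days: 4.3664 × 10 = 43.664 mm

44 mm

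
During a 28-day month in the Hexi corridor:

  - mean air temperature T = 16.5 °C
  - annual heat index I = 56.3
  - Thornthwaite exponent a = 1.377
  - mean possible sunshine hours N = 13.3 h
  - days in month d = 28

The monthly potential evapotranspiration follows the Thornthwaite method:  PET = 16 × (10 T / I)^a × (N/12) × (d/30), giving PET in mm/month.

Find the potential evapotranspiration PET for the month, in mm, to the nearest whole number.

10T/I = 10 × 16.5 / 56.3 = 2.9307
(10T/I)^a = 2.9307^1.377 = 4.3956
Uncorrected PET = 16 × 4.3956 = 70.330 mm
Correction = (N/12)(d/30) = (13.3/12)(28/30) = 1.0344
PET = 70.330 × 1.0344 = 72.749 mm/month

73 mm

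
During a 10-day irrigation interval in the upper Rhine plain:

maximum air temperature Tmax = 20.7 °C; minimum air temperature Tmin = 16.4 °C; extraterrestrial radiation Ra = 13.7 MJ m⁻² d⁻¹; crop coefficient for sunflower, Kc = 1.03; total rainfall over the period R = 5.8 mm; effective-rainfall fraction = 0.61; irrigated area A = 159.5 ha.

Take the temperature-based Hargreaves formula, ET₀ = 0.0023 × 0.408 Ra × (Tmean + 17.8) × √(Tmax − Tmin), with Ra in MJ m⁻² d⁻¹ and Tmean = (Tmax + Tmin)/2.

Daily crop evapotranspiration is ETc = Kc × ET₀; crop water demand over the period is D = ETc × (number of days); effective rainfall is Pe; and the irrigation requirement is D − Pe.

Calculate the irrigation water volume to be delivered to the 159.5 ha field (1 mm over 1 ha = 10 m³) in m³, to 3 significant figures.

Tmean = (20.7 + 16.4)/2 = 18.55 °C
0.408 Ra = 0.408 × 13.7 = 5.5896 mm/d equivalent
ET₀ = 0.0023 × 5.5896 × (18.55 + 17.8) × √4.3 = 0.0023 × 5.5896 × 36.35 × 2.0736 = 0.9690 mm/d
ETc = Kc × ET₀ = 1.03 × 0.9690 = 0.9981 mm/d
Crop demand D = ETc × 10 d = 0.9981 × 10 = 9.981 mm
Pe = 0.61 × 5.8 = 3.538 mm
D − Pe = 9.981 − 3.538 = 6.443 mm
Volume = 6.443 mm × 159.5 ha × 10 = 10276.6 m³

10300 m³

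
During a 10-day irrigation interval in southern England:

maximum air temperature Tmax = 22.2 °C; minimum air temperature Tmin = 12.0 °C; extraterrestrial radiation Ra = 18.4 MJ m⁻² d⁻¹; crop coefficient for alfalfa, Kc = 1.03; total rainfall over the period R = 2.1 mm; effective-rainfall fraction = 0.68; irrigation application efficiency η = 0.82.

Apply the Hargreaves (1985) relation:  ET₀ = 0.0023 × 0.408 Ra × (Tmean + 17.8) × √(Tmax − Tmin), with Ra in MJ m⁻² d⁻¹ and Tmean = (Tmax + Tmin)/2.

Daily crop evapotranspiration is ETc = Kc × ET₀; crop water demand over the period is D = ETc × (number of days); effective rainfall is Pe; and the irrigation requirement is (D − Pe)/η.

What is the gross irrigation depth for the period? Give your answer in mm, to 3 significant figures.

Tmean = (22.2 + 12.0)/2 = 17.10 °C
0.408 Ra = 0.408 × 18.4 = 7.5072 mm/d equivalent
ET₀ = 0.0023 × 7.5072 × (17.10 + 17.8) × √10.2 = 0.0023 × 7.5072 × 34.90 × 3.1937 = 1.9245 mm/d
ETc = Kc × ET₀ = 1.03 × 1.9245 = 1.9822 mm/d
Crop demand D = ETc × 10 d = 1.9822 × 10 = 19.822 mm
Pe = 0.68 × 2.1 = 1.428 mm
D − Pe = 19.822 − 1.428 = 18.394 mm
Gross irrigation = 18.394 / 0.82 = 22.432 mm

22.4 mm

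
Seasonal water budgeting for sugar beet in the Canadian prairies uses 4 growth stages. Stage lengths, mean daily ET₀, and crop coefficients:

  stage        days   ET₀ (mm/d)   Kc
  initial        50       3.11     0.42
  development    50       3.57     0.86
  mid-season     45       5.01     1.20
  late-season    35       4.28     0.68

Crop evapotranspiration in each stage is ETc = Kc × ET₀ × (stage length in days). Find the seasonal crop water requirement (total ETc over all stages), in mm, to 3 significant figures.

initial: 0.42 × 3.11 × 50 = 65.31 mm
development: 0.86 × 3.57 × 50 = 153.51 mm
mid-season: 1.20 × 5.01 × 45 = 270.54 mm
late-season: 0.68 × 4.28 × 35 = 101.86 mm
Seasonal total = 591.22 mm

591 mm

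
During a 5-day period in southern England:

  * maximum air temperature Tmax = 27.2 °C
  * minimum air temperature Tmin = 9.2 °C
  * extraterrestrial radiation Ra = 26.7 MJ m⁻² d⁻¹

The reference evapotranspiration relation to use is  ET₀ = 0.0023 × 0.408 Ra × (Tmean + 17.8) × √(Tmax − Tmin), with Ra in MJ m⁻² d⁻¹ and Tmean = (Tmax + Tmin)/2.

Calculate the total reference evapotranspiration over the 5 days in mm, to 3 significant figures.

19.1 mm

Tmean = (27.2 + 9.2)/2 = 18.20 °C
0.408 Ra = 0.408 × 26.7 = 10.8936 mm/d equivalent
ET₀ = 0.0023 × 10.8936 × (18.20 + 17.8) × √18.0 = 0.0023 × 10.8936 × 36.00 × 4.2426 = 3.8268 mm/d
Over 5 days: 3.8268 × 5 = 19.134 mm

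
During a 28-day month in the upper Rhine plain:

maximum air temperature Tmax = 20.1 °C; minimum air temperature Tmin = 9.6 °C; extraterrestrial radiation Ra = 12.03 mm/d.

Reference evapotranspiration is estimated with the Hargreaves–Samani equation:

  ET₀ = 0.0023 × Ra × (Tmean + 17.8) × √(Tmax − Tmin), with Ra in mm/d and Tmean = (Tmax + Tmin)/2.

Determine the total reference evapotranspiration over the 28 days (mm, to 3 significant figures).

82.0 mm

Tmean = (20.1 + 9.6)/2 = 14.85 °C
ET₀ = 0.0023 × 12.03 × (14.85 + 17.8) × √10.5 = 0.0023 × 12.03 × 32.65 × 3.2404 = 2.9274 mm/d
Over 28 days: 2.9274 × 28 = 81.967 mm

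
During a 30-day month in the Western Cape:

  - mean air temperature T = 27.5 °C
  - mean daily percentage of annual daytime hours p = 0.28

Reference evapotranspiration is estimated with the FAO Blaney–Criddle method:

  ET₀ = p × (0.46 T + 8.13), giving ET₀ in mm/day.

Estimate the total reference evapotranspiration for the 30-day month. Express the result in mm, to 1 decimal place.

ET₀ = 0.28 × (0.46 × 27.5 + 8.13) = 0.28 × 20.780 = 5.8184 mm/d
Monthly total = 5.8184 × 30 = 174.552 mm

174.6 mm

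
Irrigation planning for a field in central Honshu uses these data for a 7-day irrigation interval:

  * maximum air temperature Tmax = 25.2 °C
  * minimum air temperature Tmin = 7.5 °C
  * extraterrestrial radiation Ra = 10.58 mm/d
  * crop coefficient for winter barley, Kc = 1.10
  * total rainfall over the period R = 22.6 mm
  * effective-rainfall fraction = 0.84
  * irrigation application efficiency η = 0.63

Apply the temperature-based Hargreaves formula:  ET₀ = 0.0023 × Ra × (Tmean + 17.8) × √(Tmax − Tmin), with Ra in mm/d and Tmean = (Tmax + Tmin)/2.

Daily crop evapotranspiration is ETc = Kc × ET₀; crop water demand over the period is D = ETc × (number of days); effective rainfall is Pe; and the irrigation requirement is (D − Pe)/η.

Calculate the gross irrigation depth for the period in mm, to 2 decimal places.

12.60 mm

Tmean = (25.2 + 7.5)/2 = 16.35 °C
ET₀ = 0.0023 × 10.58 × (16.35 + 17.8) × √17.7 = 0.0023 × 10.58 × 34.15 × 4.2071 = 3.4961 mm/d
ETc = Kc × ET₀ = 1.10 × 3.4961 = 3.8457 mm/d
Crop demand D = ETc × 7 d = 3.8457 × 7 = 26.920 mm
Pe = 0.84 × 22.6 = 18.984 mm
D − Pe = 26.920 − 18.984 = 7.936 mm
Gross irrigation = 7.936 / 0.63 = 12.597 mm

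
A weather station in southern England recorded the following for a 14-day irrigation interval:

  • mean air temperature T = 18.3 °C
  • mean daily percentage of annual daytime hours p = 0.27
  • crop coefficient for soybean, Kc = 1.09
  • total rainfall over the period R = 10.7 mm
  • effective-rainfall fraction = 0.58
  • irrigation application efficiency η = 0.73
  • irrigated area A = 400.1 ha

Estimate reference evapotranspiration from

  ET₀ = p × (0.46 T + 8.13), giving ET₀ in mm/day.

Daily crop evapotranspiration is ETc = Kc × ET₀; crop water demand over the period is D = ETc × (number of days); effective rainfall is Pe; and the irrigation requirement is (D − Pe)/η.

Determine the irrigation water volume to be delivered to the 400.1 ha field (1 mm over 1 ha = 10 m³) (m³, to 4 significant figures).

339700 m³

ET₀ = 0.27 × (0.46 × 18.3 + 8.13) = 0.27 × 16.548 = 4.4680 mm/d
ETc = Kc × ET₀ = 1.09 × 4.4680 = 4.8701 mm/d
Crop demand D = ETc × 14 d = 4.8701 × 14 = 68.181 mm
Pe = 0.58 × 10.7 = 6.206 mm
D − Pe = 68.181 − 6.206 = 61.975 mm
Gross irrigation = 61.975 / 0.73 = 84.897 mm
Volume = 84.897 mm × 400.1 ha × 10 = 339672.9 m³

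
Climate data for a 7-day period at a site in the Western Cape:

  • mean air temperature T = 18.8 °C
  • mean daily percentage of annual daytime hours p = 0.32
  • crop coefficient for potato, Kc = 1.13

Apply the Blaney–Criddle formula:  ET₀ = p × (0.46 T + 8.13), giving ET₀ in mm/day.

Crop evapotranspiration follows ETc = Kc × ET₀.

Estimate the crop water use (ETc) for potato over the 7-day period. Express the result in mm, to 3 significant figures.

42.5 mm

ET₀ = 0.32 × (0.46 × 18.8 + 8.13) = 0.32 × 16.778 = 5.3690 mm/d
ETc = Kc × ET₀ = 1.13 × 5.3690 = 6.0670 mm/d
Over 7 days: 6.0670 × 7 = 42.469 mm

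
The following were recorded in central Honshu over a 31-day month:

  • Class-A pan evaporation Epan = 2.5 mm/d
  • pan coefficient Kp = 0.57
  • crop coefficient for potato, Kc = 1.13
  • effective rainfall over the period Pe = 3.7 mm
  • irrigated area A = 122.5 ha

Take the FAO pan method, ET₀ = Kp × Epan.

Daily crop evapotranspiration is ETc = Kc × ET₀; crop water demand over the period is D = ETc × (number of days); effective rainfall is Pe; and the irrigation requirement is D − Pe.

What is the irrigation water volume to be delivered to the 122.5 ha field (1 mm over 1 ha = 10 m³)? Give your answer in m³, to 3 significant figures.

56600 m³

ET₀ = 0.57 × 2.5 = 1.4250 mm/d
ETc = Kc × ET₀ = 1.13 × 1.4250 = 1.6103 mm/d
Crop demand D = ETc × 31 d = 1.6103 × 31 = 49.919 mm
D − Pe = 49.919 − 3.7 = 46.219 mm
Volume = 46.219 mm × 122.5 ha × 10 = 56618.3 m³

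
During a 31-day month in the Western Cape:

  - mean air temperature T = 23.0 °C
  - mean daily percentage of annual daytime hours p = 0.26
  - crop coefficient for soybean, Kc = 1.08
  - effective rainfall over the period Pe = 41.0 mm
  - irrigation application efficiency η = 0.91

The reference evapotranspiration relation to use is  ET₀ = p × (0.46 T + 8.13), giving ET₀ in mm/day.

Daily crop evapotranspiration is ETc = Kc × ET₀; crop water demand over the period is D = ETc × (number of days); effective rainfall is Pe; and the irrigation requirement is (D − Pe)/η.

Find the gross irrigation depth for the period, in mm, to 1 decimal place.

133.9 mm

ET₀ = 0.26 × (0.46 × 23.0 + 8.13) = 0.26 × 18.710 = 4.8646 mm/d
ETc = Kc × ET₀ = 1.08 × 4.8646 = 5.2538 mm/d
Crop demand D = ETc × 31 d = 5.2538 × 31 = 162.868 mm
D − Pe = 162.868 − 41.0 = 121.868 mm
Gross irrigation = 121.868 / 0.91 = 133.921 mm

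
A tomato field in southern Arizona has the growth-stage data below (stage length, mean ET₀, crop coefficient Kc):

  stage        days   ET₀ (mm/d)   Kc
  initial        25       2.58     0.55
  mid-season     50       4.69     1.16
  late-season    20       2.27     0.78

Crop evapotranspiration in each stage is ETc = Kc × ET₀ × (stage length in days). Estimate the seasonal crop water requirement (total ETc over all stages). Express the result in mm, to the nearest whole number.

initial: 0.55 × 2.58 × 25 = 35.48 mm
mid-season: 1.16 × 4.69 × 50 = 272.02 mm
late-season: 0.78 × 2.27 × 20 = 35.41 mm
Seasonal total = 342.91 mm

343 mm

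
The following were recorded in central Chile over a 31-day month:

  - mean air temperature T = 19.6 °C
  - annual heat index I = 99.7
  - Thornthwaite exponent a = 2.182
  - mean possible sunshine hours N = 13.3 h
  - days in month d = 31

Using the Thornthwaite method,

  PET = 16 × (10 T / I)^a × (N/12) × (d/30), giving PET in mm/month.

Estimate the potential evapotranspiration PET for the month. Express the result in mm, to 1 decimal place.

10T/I = 10 × 19.6 / 99.7 = 1.9659
(10T/I)^a = 1.9659^2.182 = 4.3707
Uncorrected PET = 16 × 4.3707 = 69.931 mm
Correction = (N/12)(d/30) = (13.3/12)(31/30) = 1.1453
PET = 69.931 × 1.1453 = 80.092 mm/month

80.1 mm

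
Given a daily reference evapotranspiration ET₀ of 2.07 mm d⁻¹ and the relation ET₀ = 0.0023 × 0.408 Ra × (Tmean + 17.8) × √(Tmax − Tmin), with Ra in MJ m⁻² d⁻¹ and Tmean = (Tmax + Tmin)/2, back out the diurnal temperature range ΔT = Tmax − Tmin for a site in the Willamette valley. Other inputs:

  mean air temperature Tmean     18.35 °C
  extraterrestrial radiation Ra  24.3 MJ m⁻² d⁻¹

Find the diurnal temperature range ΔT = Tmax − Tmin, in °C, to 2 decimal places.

√ΔT = ET₀ / [0.0023 × 0.408 × Ra × (Tmean+17.8)] = 2.07 / (0.0023 × 9.9144 × 36.15) = 2.5111
ΔT = 2.5111² = 6.306 °C

6.31 °C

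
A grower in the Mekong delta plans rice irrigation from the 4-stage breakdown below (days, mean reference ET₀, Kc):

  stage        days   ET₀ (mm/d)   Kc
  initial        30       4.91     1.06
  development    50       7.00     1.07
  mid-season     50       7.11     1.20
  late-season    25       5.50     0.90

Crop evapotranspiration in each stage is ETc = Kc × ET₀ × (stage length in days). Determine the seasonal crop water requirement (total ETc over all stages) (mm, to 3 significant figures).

1080 mm

initial: 1.06 × 4.91 × 30 = 156.14 mm
development: 1.07 × 7.00 × 50 = 374.50 mm
mid-season: 1.20 × 7.11 × 50 = 426.60 mm
late-season: 0.90 × 5.50 × 25 = 123.75 mm
Seasonal total = 1080.99 mm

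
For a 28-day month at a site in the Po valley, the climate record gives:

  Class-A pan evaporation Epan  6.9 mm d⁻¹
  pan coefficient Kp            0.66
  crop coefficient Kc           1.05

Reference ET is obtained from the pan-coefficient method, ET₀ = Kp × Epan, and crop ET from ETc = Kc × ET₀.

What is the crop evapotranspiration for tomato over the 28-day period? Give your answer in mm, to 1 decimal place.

ET₀ = 0.66 × 6.9 = 4.5540 mm/d
ETc = Kc × ET₀ = 1.05 × 4.5540 = 4.7817 mm/d
Over 28 days: 4.7817 × 28 = 133.888 mm

133.9 mm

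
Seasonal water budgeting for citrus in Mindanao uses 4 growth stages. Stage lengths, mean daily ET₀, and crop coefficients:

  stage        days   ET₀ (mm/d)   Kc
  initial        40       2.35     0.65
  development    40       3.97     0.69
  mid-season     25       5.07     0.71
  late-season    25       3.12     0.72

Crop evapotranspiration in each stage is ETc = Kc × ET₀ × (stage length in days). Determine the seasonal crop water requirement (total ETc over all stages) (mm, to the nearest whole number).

initial: 0.65 × 2.35 × 40 = 61.10 mm
development: 0.69 × 3.97 × 40 = 109.57 mm
mid-season: 0.71 × 5.07 × 25 = 89.99 mm
late-season: 0.72 × 3.12 × 25 = 56.16 mm
Seasonal total = 316.82 mm

317 mm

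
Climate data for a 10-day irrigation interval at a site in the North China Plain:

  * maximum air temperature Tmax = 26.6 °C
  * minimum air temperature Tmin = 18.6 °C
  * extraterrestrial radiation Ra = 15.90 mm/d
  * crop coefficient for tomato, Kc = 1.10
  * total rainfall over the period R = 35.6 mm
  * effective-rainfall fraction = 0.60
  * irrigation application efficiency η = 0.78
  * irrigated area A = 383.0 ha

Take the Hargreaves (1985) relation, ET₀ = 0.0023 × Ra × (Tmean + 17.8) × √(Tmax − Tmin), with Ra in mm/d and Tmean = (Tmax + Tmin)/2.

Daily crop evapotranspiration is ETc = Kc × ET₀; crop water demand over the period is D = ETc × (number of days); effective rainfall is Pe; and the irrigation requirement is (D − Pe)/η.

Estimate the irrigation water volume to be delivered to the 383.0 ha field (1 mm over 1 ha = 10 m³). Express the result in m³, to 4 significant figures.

Tmean = (26.6 + 18.6)/2 = 22.60 °C
ET₀ = 0.0023 × 15.90 × (22.60 + 17.8) × √8.0 = 0.0023 × 15.90 × 40.40 × 2.8284 = 4.1788 mm/d
ETc = Kc × ET₀ = 1.10 × 4.1788 = 4.5967 mm/d
Crop demand D = ETc × 10 d = 4.5967 × 10 = 45.967 mm
Pe = 0.60 × 35.6 = 21.360 mm
D − Pe = 45.967 − 21.360 = 24.607 mm
Gross irrigation = 24.607 / 0.78 = 31.547 mm
Volume = 31.547 mm × 383.0 ha × 10 = 120825.0 m³

120800 m³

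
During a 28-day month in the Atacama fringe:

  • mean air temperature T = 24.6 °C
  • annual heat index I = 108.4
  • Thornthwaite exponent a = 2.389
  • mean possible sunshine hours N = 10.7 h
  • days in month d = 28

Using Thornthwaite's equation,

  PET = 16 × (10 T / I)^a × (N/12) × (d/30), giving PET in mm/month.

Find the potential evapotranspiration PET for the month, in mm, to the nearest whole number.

10T/I = 10 × 24.6 / 108.4 = 2.2694
(10T/I)^a = 2.2694^2.389 = 7.0839
Uncorrected PET = 16 × 7.0839 = 113.342 mm
Correction = (N/12)(d/30) = (10.7/12)(28/30) = 0.8322
PET = 113.342 × 0.8322 = 94.323 mm/month

94 mm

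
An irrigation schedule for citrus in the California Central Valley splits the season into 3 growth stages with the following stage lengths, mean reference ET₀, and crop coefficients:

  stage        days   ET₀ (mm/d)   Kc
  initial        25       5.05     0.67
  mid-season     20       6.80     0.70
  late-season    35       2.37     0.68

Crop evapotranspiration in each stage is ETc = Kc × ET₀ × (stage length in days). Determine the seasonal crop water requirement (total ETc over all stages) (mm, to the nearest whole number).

initial: 0.67 × 5.05 × 25 = 84.59 mm
mid-season: 0.70 × 6.80 × 20 = 95.20 mm
late-season: 0.68 × 2.37 × 35 = 56.41 mm
Seasonal total = 236.20 mm

236 mm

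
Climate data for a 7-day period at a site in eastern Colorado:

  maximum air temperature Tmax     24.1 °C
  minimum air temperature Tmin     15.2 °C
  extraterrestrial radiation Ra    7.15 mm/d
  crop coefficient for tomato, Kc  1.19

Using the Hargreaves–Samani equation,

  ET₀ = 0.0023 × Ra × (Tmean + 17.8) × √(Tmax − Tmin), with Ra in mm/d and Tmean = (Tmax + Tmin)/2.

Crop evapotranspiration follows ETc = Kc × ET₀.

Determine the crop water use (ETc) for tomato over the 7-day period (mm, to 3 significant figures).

Tmean = (24.1 + 15.2)/2 = 19.65 °C
ET₀ = 0.0023 × 7.15 × (19.65 + 17.8) × √8.9 = 0.0023 × 7.15 × 37.45 × 2.9833 = 1.8373 mm/d
ETc = Kc × ET₀ = 1.19 × 1.8373 = 2.1864 mm/d
Over 7 days: 2.1864 × 7 = 15.305 mm

15.3 mm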